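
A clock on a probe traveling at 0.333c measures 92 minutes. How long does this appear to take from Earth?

Proper time Δt₀ = 92 minutes
γ = 1/√(1 - 0.333²) = 1.0605
Δt = γΔt₀ = 1.0605 × 92 = 97.57 minutes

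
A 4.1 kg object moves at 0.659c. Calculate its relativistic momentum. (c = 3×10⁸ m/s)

γ = 1/√(1 - 0.659²) = 1.330
v = 0.659 × 3×10⁸ = 1.977×10⁸ m/s
p = γmv = 1.330 × 4.1 × 1.977×10⁸ = 1.078×10⁹ kg·m/s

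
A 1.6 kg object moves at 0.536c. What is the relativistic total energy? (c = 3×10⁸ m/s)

γ = 1/√(1 - 0.536²) = 1.185
mc² = 1.6 × (3×10⁸)² = 1.440×10¹⁷ J
E = γmc² = 1.185 × 1.440×10¹⁷ = 1.706×10¹⁷ J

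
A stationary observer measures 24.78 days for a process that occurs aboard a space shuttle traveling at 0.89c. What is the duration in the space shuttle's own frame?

Dilated time Δt = 24.78 days
γ = 1/√(1 - 0.89²) = 2.193
Δt₀ = Δt/γ = 24.78/2.193 = 11.30 days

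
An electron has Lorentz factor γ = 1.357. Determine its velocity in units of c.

From γ = 1/√(1 - v²/c²):
1/γ² = 1/1.357² = 0.54305
v²/c² = 1 - 0.54305 = 0.45695
v/c = √(0.45695) = 0.6760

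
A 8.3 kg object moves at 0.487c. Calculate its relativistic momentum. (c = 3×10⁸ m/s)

γ = 1/√(1 - 0.487²) = 1.145
v = 0.487 × 3×10⁸ = 1.461×10⁸ m/s
p = γmv = 1.145 × 8.3 × 1.461×10⁸ = 1.388×10⁹ kg·m/s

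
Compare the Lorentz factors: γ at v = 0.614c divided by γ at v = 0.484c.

γ₁ = 1/√(1 - 0.614²) = 1.2669
γ₂ = 1/√(1 - 0.484²) = 1.1428
γ₁/γ₂ = 1.2669/1.1428 = 1.109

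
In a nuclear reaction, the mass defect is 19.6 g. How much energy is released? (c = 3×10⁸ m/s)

Convert mass defect: Δm = 19.6 g = 0.0196 kg
E = Δm·c² = 0.0196 × (3×10⁸)²
= 0.0196 × 9×10¹⁶ = 1.764×10¹⁵ J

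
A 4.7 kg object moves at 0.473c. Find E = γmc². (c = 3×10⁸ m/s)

γ = 1/√(1 - 0.473²) = 1.135
mc² = 4.7 × (3×10⁸)² = 4.230×10¹⁷ J
E = γmc² = 1.135 × 4.230×10¹⁷ = 4.801×10¹⁷ J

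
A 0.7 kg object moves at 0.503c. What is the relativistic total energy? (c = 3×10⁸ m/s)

γ = 1/√(1 - 0.503²) = 1.157
mc² = 0.7 × (3×10⁸)² = 6.300×10¹⁶ J
E = γmc² = 1.157 × 6.300×10¹⁶ = 7.289×10¹⁶ J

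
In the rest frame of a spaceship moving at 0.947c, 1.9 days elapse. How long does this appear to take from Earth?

Proper time Δt₀ = 1.9 days
γ = 1/√(1 - 0.947²) = 3.113
Δt = γΔt₀ = 3.113 × 1.9 = 5.915 days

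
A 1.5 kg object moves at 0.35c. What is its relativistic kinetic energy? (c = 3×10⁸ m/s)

γ = 1/√(1 - 0.35²) = 1.06752
γ - 1 = 0.06752
KE = (γ-1)mc² = 0.06752 × 1.5 × (3×10⁸)² = 9.115×10¹⁵ J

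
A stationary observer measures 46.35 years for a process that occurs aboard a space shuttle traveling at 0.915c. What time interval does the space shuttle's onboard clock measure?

Dilated time Δt = 46.35 years
γ = 1/√(1 - 0.915²) = 2.479
Δt₀ = Δt/γ = 46.35/2.479 = 18.70 years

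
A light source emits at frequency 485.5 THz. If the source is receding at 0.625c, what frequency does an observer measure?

β = v/c = 0.625
(1-β)/(1+β) = 0.375/1.625 = 0.2308
Doppler factor = √(0.2308) = 0.4804
f_obs = 485.5 × 0.4804 = 233.2 THz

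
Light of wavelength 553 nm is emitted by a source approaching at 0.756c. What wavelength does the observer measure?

β = 0.756
Wavelength Doppler factor = √(0.244/1.756) = √(0.13895) = 0.37276
λ_obs = 553 × 0.37276 = 206.1 nm (blueshift)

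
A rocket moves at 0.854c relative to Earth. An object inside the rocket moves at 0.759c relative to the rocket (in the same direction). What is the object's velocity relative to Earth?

u = (u' + v)/(1 + u'v/c²)
Numerator: 0.759 + 0.854 = 1.613
Denominator: 1 + 0.648186 = 1.648186
u = 1.613/1.648186 = 0.9787c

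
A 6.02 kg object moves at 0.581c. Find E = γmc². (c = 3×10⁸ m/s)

γ = 1/√(1 - 0.581²) = 1.2286
mc² = 6.02 × (3×10⁸)² = 5.418×10¹⁷ J
E = γmc² = 1.2286 × 5.418×10¹⁷ = 6.657×10¹⁷ J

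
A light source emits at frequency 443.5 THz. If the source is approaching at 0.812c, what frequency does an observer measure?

β = v/c = 0.812
(1+β)/(1-β) = 1.812/0.188 = 9.638
Doppler factor = √(9.638) = 3.105
f_obs = 443.5 × 3.105 = 1377 THz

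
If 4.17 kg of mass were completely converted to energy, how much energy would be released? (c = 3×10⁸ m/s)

Using E = mc²:
c² = (3×10⁸)² = 9×10¹⁶ m²/s²
E = 4.17 × 9×10¹⁶ = 3.753×10¹⁷ J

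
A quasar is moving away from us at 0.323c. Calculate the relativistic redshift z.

β = 0.323
(1+β)/(1-β) = 1.323/0.677 = 1.954
√(1.954) = 1.3979
z = 1.3979 - 1 = 0.3979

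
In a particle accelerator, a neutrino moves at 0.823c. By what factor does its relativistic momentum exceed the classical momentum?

p_rel = γmv, p_class = mv
Ratio = γ = 1/√(1 - 0.823²)
= 1/√(0.322671) = 1.760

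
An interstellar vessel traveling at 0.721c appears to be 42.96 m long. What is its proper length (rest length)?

Contracted length L = 42.96 m
γ = 1/√(1 - 0.721²) = 1.4431
L₀ = γL = 1.4431 × 42.96 = 62.00 m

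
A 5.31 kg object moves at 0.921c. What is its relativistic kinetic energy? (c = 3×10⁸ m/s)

γ = 1/√(1 - 0.921²) = 2.567
γ - 1 = 1.567
KE = (γ-1)mc² = 1.567 × 5.31 × (3×10⁸)² = 7.489×10¹⁷ J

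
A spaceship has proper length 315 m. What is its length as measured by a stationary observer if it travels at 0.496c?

Proper length L₀ = 315 m
γ = 1/√(1 - 0.496²) = 1.1516
L = L₀/γ = 315/1.1516 = 273.5 m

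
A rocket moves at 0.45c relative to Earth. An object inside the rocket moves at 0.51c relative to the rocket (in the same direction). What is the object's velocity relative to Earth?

u = (u' + v)/(1 + u'v/c²)
Numerator: 0.51 + 0.45 = 0.96
Denominator: 1 + 0.2295 = 1.2295
u = 0.96/1.2295 = 0.7808c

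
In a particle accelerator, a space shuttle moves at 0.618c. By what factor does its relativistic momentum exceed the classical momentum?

p_rel = γmv, p_class = mv
Ratio = γ = 1/√(1 - 0.618²)
= 1/√(0.618076) = 1.272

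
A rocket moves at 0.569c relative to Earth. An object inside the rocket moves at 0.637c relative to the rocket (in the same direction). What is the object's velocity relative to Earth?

u = (u' + v)/(1 + u'v/c²)
Numerator: 0.637 + 0.569 = 1.206
Denominator: 1 + 0.362453 = 1.362453
u = 1.206/1.362453 = 0.8852c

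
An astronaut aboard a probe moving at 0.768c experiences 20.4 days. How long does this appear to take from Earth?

Proper time Δt₀ = 20.4 days
γ = 1/√(1 - 0.768²) = 1.5614
Δt = γΔt₀ = 1.5614 × 20.4 = 31.85 days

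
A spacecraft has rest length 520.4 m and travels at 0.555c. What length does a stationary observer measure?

Proper length L₀ = 520.4 m
γ = 1/√(1 - 0.555²) = 1.202
L = L₀/γ = 520.4/1.202 = 432.9 m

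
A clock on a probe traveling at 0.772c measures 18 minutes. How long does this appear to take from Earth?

Proper time Δt₀ = 18 minutes
γ = 1/√(1 - 0.772²) = 1.5733
Δt = γΔt₀ = 1.5733 × 18 = 28.32 minutes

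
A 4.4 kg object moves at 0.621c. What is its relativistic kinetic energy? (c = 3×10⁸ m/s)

γ = 1/√(1 - 0.621²) = 1.2758
γ - 1 = 0.2758
KE = (γ-1)mc² = 0.2758 × 4.4 × (3×10⁸)² = 1.092×10¹⁷ J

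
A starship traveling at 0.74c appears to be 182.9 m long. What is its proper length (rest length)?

Contracted length L = 182.9 m
γ = 1/√(1 - 0.74²) = 1.4868
L₀ = γL = 1.4868 × 182.9 = 271.9 m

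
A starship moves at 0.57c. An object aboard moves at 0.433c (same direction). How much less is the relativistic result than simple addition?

Classical: u' + v = 0.433 + 0.57 = 1.003c
Relativistic: u = (0.433 + 0.57)/(1 + 0.24681) = 1.003/1.24681 = 0.8045c
Difference: 1.003 - 0.8045 = 0.1985c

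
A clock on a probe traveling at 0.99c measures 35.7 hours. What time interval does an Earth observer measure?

Proper time Δt₀ = 35.7 hours
γ = 1/√(1 - 0.99²) = 7.089
Δt = γΔt₀ = 7.089 × 35.7 = 253.1 hours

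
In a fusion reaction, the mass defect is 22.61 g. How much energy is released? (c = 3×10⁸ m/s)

Convert mass defect: Δm = 22.61 g = 0.02261 kg
E = Δm·c² = 0.02261 × (3×10⁸)²
= 0.02261 × 9×10¹⁶ = 2.035×10¹⁵ J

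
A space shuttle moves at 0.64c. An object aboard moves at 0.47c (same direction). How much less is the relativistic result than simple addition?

Classical: u' + v = 0.47 + 0.64 = 1.11c
Relativistic: u = (0.47 + 0.64)/(1 + 0.3008) = 1.11/1.3008 = 0.8533c
Difference: 1.11 - 0.8533 = 0.2567c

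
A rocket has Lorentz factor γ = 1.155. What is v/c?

From γ = 1/√(1 - v²/c²):
1/γ² = 1/1.155² = 0.7496
v²/c² = 1 - 0.7496 = 0.2504
v/c = √(0.2504) = 0.5004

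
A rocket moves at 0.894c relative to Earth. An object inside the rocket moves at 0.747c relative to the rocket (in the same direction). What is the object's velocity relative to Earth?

u = (u' + v)/(1 + u'v/c²)
Numerator: 0.747 + 0.894 = 1.641
Denominator: 1 + 0.667818 = 1.667818
u = 1.641/1.667818 = 0.9839c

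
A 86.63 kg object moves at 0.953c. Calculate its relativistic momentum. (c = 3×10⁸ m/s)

γ = 1/√(1 - 0.953²) = 3.3007
v = 0.953 × 3×10⁸ = 2.859×10⁸ m/s
p = γmv = 3.3007 × 86.63 × 2.859×10⁸ = 8.175×10¹⁰ kg·m/s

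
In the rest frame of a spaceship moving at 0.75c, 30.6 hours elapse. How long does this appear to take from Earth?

Proper time Δt₀ = 30.6 hours
γ = 1/√(1 - 0.75²) = 1.5119
Δt = γΔt₀ = 1.5119 × 30.6 = 46.26 hours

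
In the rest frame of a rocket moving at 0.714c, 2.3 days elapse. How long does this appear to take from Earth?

Proper time Δt₀ = 2.3 days
γ = 1/√(1 - 0.714²) = 1.4283
Δt = γΔt₀ = 1.4283 × 2.3 = 3.285 days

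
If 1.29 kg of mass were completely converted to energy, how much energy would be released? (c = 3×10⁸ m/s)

Using E = mc²:
c² = (3×10⁸)² = 9×10¹⁶ m²/s²
E = 1.29 × 9×10¹⁶ = 1.161×10¹⁷ J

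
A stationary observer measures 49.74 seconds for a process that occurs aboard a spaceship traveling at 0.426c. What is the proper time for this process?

Dilated time Δt = 49.74 seconds
γ = 1/√(1 - 0.426²) = 1.1053
Δt₀ = Δt/γ = 49.74/1.1053 = 45.00 seconds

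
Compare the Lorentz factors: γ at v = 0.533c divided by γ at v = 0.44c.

γ₁ = 1/√(1 - 0.533²) = 1.182
γ₂ = 1/√(1 - 0.44²) = 1.114
γ₁/γ₂ = 1.182/1.114 = 1.061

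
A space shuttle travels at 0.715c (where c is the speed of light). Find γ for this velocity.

v/c = 0.715, so (v/c)² = 0.511225
1 - (v/c)² = 0.488775
γ = 1/√(0.488775) = 1.430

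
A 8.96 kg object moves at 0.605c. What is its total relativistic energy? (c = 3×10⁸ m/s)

γ = 1/√(1 - 0.605²) = 1.256
mc² = 8.96 × (3×10⁸)² = 8.064×10¹⁷ J
E = γmc² = 1.256 × 8.064×10¹⁷ = 1.013×10¹⁸ J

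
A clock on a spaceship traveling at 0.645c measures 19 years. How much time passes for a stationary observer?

Proper time Δt₀ = 19 years
γ = 1/√(1 - 0.645²) = 1.3086
Δt = γΔt₀ = 1.3086 × 19 = 24.86 years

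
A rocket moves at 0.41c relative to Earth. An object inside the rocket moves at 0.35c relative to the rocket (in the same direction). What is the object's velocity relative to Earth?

u = (u' + v)/(1 + u'v/c²)
Numerator: 0.35 + 0.41 = 0.76
Denominator: 1 + 0.1435 = 1.1435
u = 0.76/1.1435 = 0.6646c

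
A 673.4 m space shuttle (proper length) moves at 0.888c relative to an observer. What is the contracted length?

Proper length L₀ = 673.4 m
γ = 1/√(1 - 0.888²) = 2.1747
L = L₀/γ = 673.4/2.1747 = 309.7 m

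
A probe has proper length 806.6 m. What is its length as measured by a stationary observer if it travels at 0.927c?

Proper length L₀ = 806.6 m
γ = 1/√(1 - 0.927²) = 2.6662
L = L₀/γ = 806.6/2.6662 = 302.5 m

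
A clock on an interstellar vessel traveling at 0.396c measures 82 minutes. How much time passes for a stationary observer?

Proper time Δt₀ = 82 minutes
γ = 1/√(1 - 0.396²) = 1.089
Δt = γΔt₀ = 1.089 × 82 = 89.30 minutes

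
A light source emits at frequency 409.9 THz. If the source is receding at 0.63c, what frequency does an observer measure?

β = v/c = 0.63
(1-β)/(1+β) = 0.37/1.63 = 0.2270
Doppler factor = √(0.2270) = 0.4764
f_obs = 409.9 × 0.4764 = 195.3 THz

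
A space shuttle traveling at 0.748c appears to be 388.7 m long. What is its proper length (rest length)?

Contracted length L = 388.7 m
γ = 1/√(1 - 0.748²) = 1.5067
L₀ = γL = 1.5067 × 388.7 = 585.7 m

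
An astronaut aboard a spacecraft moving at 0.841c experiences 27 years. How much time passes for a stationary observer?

Proper time Δt₀ = 27 years
γ = 1/√(1 - 0.841²) = 1.848
Δt = γΔt₀ = 1.848 × 27 = 49.90 years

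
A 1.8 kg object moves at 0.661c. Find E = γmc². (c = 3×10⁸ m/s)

γ = 1/√(1 - 0.661²) = 1.333
mc² = 1.8 × (3×10⁸)² = 1.620×10¹⁷ J
E = γmc² = 1.333 × 1.620×10¹⁷ = 2.159×10¹⁷ J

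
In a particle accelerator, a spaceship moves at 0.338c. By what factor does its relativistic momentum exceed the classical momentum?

p_rel = γmv, p_class = mv
Ratio = γ = 1/√(1 - 0.338²)
= 1/√(0.885756) = 1.063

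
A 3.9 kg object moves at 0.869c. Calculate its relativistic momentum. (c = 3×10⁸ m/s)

γ = 1/√(1 - 0.869²) = 2.021
v = 0.869 × 3×10⁸ = 2.607×10⁸ m/s
p = γmv = 2.021 × 3.9 × 2.607×10⁸ = 2.055×10⁹ kg·m/s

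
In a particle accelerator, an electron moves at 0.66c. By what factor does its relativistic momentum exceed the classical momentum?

p_rel = γmv, p_class = mv
Ratio = γ = 1/√(1 - 0.66²)
= 1/√(0.5644) = 1.331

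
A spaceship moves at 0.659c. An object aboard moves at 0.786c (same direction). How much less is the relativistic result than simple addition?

Classical: u' + v = 0.786 + 0.659 = 1.445c
Relativistic: u = (0.786 + 0.659)/(1 + 0.517974) = 1.445/1.517974 = 0.9519c
Difference: 1.445 - 0.9519 = 0.4931c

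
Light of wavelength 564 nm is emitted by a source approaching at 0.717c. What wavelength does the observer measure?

β = 0.717
Wavelength Doppler factor = √(0.283/1.717) = √(0.1648) = 0.4060
λ_obs = 564 × 0.4060 = 229.0 nm (blueshift)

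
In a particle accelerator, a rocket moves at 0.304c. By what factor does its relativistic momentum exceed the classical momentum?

p_rel = γmv, p_class = mv
Ratio = γ = 1/√(1 - 0.304²)
= 1/√(0.907584) = 1.050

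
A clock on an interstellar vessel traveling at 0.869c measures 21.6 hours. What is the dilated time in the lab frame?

Proper time Δt₀ = 21.6 hours
γ = 1/√(1 - 0.869²) = 2.021
Δt = γΔt₀ = 2.021 × 21.6 = 43.65 hours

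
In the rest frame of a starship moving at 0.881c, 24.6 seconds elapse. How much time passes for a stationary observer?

Proper time Δt₀ = 24.6 seconds
γ = 1/√(1 - 0.881²) = 2.114
Δt = γΔt₀ = 2.114 × 24.6 = 52.00 seconds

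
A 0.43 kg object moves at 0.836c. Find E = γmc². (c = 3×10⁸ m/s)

γ = 1/√(1 - 0.836²) = 1.8224
mc² = 0.43 × (3×10⁸)² = 3.870×10¹⁶ J
E = γmc² = 1.8224 × 3.870×10¹⁶ = 7.053×10¹⁶ J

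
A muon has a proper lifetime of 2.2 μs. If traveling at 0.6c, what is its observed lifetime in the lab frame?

Proper lifetime τ₀ = 2.2 μs
γ = 1/√(1 - 0.6²) = 1.250
τ = γτ₀ = 1.250 × 2.2 μs = 2.750 μs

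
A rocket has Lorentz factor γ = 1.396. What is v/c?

From γ = 1/√(1 - v²/c²):
1/γ² = 1/1.396² = 0.5131
v²/c² = 1 - 0.5131 = 0.4869
v/c = √(0.4869) = 0.6978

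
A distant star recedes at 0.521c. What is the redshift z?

β = 0.521
(1+β)/(1-β) = 1.521/0.479 = 3.175
√(3.175) = 1.782
z = 1.782 - 1 = 0.7820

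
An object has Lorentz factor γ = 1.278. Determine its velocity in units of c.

From γ = 1/√(1 - v²/c²):
1/γ² = 1/1.278² = 0.6123
v²/c² = 1 - 0.6123 = 0.3877
v/c = √(0.3877) = 0.6227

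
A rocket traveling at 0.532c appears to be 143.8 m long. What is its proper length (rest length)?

Contracted length L = 143.8 m
γ = 1/√(1 - 0.532²) = 1.181
L₀ = γL = 1.181 × 143.8 = 169.8 m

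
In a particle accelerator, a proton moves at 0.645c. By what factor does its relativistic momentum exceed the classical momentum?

p_rel = γmv, p_class = mv
Ratio = γ = 1/√(1 - 0.645²)
= 1/√(0.583975) = 1.309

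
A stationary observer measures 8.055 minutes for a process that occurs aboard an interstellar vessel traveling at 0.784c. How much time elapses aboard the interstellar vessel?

Dilated time Δt = 8.055 minutes
γ = 1/√(1 - 0.784²) = 1.611
Δt₀ = Δt/γ = 8.055/1.611 = 5.000 minutes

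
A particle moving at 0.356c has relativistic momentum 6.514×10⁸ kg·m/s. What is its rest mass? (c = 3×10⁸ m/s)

γ = 1/√(1 - 0.356²) = 1.070
v = 0.356 × 3×10⁸ = 1.068×10⁸ m/s
m = p/(γv) = 6.514×10⁸/(1.070 × 1.068×10⁸) = 5.700 kg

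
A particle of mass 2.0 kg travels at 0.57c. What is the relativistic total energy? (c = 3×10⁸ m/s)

γ = 1/√(1 - 0.57²) = 1.217
mc² = 2.0 × (3×10⁸)² = 1.800×10¹⁷ J
E = γmc² = 1.217 × 1.800×10¹⁷ = 2.191×10¹⁷ J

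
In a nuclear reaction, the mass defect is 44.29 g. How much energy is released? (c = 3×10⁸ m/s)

Convert mass defect: Δm = 44.29 g = 0.04429 kg
E = Δm·c² = 0.04429 × (3×10⁸)²
= 0.04429 × 9×10¹⁶ = 3.986×10¹⁵ J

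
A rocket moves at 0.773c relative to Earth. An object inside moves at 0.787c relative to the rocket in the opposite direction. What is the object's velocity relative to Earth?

Object's velocity in rocket frame is u' = -0.787c
u = (u' + v)/(1 + u'v/c²) = (v - 0.787)/(1 - 0.787·v/c²)
Numerator: 0.773 - 0.787 = -0.014
Denominator: 1 - 0.608351 = 0.391649
u = -0.014/0.391649 = -0.03575c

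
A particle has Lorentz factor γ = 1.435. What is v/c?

From γ = 1/√(1 - v²/c²):
1/γ² = 1/1.435² = 0.4856
v²/c² = 1 - 0.4856 = 0.5144
v/c = √(0.5144) = 0.7172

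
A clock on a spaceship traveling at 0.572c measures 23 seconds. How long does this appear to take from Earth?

Proper time Δt₀ = 23 seconds
γ = 1/√(1 - 0.572²) = 1.219
Δt = γΔt₀ = 1.219 × 23 = 28.04 seconds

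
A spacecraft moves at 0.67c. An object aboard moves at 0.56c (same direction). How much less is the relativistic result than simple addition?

Classical: u' + v = 0.56 + 0.67 = 1.23c
Relativistic: u = (0.56 + 0.67)/(1 + 0.3752) = 1.23/1.3752 = 0.8944c
Difference: 1.23 - 0.8944 = 0.3356c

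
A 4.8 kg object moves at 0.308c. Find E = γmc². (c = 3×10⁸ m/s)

γ = 1/√(1 - 0.308²) = 1.0511
mc² = 4.8 × (3×10⁸)² = 4.320×10¹⁷ J
E = γmc² = 1.0511 × 4.320×10¹⁷ = 4.541×10¹⁷ J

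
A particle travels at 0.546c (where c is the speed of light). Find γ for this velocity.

v/c = 0.546, so (v/c)² = 0.298116
1 - (v/c)² = 0.701884
γ = 1/√(0.701884) = 1.194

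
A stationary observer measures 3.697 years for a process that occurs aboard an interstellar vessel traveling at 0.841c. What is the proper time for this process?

Dilated time Δt = 3.697 years
γ = 1/√(1 - 0.841²) = 1.8483
Δt₀ = Δt/γ = 3.697/1.8483 = 2.000 years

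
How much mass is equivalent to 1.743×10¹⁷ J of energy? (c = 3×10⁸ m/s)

From E = mc², we get m = E/c²
c² = (3×10⁸)² = 9×10¹⁶ m²/s²
m = 1.743×10¹⁷ / 9×10¹⁶ = 1.937 kg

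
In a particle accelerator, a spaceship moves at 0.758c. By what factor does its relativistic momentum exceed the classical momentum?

p_rel = γmv, p_class = mv
Ratio = γ = 1/√(1 - 0.758²)
= 1/√(0.425436) = 1.533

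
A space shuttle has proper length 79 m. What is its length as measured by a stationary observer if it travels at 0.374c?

Proper length L₀ = 79 m
γ = 1/√(1 - 0.374²) = 1.07825
L = L₀/γ = 79/1.07825 = 73.27 m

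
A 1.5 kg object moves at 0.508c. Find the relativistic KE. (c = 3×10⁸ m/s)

γ = 1/√(1 - 0.508²) = 1.16096
γ - 1 = 0.16096
KE = (γ-1)mc² = 0.16096 × 1.5 × (3×10⁸)² = 2.173×10¹⁶ J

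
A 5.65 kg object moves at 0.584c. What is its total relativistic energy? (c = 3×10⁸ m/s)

γ = 1/√(1 - 0.584²) = 1.2319
mc² = 5.65 × (3×10⁸)² = 5.085×10¹⁷ J
E = γmc² = 1.2319 × 5.085×10¹⁷ = 6.264×10¹⁷ J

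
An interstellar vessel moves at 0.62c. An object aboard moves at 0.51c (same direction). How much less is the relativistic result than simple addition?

Classical: u' + v = 0.51 + 0.62 = 1.13c
Relativistic: u = (0.51 + 0.62)/(1 + 0.3162) = 1.13/1.3162 = 0.8585c
Difference: 1.13 - 0.8585 = 0.2715c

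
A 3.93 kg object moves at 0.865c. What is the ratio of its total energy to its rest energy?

E = γmc², E₀ = mc²
E/E₀ = γ = 1/√(1 - 0.865²) = 1.993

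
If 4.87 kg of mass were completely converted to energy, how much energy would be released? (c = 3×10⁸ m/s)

Using E = mc²:
c² = (3×10⁸)² = 9×10¹⁶ m²/s²
E = 4.87 × 9×10¹⁶ = 4.383×10¹⁷ J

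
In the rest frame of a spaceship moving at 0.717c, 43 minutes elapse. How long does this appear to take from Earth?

Proper time Δt₀ = 43 minutes
γ = 1/√(1 - 0.717²) = 1.4346
Δt = γΔt₀ = 1.4346 × 43 = 61.69 minutes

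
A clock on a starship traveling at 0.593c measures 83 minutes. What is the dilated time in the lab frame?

Proper time Δt₀ = 83 minutes
γ = 1/√(1 - 0.593²) = 1.242
Δt = γΔt₀ = 1.242 × 83 = 103.1 minutes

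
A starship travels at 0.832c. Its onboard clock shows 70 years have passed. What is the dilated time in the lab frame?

Proper time Δt₀ = 70 years
γ = 1/√(1 - 0.832²) = 1.803
Δt = γΔt₀ = 1.803 × 70 = 126.2 years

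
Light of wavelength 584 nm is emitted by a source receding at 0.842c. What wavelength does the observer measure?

β = 0.842
Wavelength Doppler factor = √(1.842/0.158) = √(11.658) = 3.414
λ_obs = 584 × 3.414 = 1994 nm (redshift)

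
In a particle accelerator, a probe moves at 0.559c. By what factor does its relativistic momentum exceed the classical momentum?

p_rel = γmv, p_class = mv
Ratio = γ = 1/√(1 - 0.559²)
= 1/√(0.687519) = 1.206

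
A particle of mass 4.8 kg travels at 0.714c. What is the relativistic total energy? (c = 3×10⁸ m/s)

γ = 1/√(1 - 0.714²) = 1.4283
mc² = 4.8 × (3×10⁸)² = 4.320×10¹⁷ J
E = γmc² = 1.4283 × 4.320×10¹⁷ = 6.170×10¹⁷ J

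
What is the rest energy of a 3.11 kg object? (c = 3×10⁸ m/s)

c² = (3×10⁸)² = 9.000×10¹⁶ m²/s²
E₀ = mc² = 3.11 × 9.000×10¹⁶ = 2.799×10¹⁷ J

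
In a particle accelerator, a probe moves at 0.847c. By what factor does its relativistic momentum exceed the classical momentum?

p_rel = γmv, p_class = mv
Ratio = γ = 1/√(1 - 0.847²)
= 1/√(0.282591) = 1.881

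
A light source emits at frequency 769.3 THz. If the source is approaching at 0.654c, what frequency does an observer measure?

β = v/c = 0.654
(1+β)/(1-β) = 1.654/0.346 = 4.780
Doppler factor = √(4.780) = 2.186
f_obs = 769.3 × 2.186 = 1682 THz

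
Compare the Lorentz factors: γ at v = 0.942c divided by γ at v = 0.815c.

γ₁ = 1/√(1 - 0.942²) = 2.980
γ₂ = 1/√(1 - 0.815²) = 1.726
γ₁/γ₂ = 2.980/1.726 = 1.727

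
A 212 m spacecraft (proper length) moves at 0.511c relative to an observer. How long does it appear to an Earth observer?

Proper length L₀ = 212 m
γ = 1/√(1 - 0.511²) = 1.1634
L = L₀/γ = 212/1.1634 = 182.2 m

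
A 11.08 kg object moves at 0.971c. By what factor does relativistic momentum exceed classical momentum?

p_rel = γmv, p_class = mv
Ratio = γ = 1/√(1 - 0.971²) = 4.183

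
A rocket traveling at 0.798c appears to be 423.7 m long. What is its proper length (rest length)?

Contracted length L = 423.7 m
γ = 1/√(1 - 0.798²) = 1.65932
L₀ = γL = 1.65932 × 423.7 = 703.1 m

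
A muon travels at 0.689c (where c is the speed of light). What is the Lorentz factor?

v/c = 0.689, so (v/c)² = 0.474721
1 - (v/c)² = 0.525279
γ = 1/√(0.525279) = 1.380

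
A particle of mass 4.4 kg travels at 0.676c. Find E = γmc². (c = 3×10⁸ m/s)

γ = 1/√(1 - 0.676²) = 1.357
mc² = 4.4 × (3×10⁸)² = 3.960×10¹⁷ J
E = γmc² = 1.357 × 3.960×10¹⁷ = 5.374×10¹⁷ J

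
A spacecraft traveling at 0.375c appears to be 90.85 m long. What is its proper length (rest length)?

Contracted length L = 90.85 m
γ = 1/√(1 - 0.375²) = 1.0787
L₀ = γL = 1.0787 × 90.85 = 98.00 m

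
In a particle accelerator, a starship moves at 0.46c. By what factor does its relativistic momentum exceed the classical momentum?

p_rel = γmv, p_class = mv
Ratio = γ = 1/√(1 - 0.46²)
= 1/√(0.7884) = 1.126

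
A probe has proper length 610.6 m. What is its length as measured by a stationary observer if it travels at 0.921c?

Proper length L₀ = 610.6 m
γ = 1/√(1 - 0.921²) = 2.567
L = L₀/γ = 610.6/2.567 = 237.9 m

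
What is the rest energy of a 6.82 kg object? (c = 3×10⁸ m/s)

c² = (3×10⁸)² = 9.000×10¹⁶ m²/s²
E₀ = mc² = 6.82 × 9.000×10¹⁶ = 6.138×10¹⁷ J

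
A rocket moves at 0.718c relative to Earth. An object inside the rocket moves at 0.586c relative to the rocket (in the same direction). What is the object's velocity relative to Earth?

u = (u' + v)/(1 + u'v/c²)
Numerator: 0.586 + 0.718 = 1.304
Denominator: 1 + 0.420748 = 1.420748
u = 1.304/1.420748 = 0.9178c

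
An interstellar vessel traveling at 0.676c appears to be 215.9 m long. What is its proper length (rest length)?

Contracted length L = 215.9 m
γ = 1/√(1 - 0.676²) = 1.357
L₀ = γL = 1.357 × 215.9 = 293.0 m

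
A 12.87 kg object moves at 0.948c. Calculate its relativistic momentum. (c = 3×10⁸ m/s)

γ = 1/√(1 - 0.948²) = 3.142
v = 0.948 × 3×10⁸ = 2.844×10⁸ m/s
p = γmv = 3.142 × 12.87 × 2.844×10⁸ = 1.150×10¹⁰ kg·m/s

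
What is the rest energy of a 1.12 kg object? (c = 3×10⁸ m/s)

c² = (3×10⁸)² = 9.000×10¹⁶ m²/s²
E₀ = mc² = 1.12 × 9.000×10¹⁶ = 1.008×10¹⁷ J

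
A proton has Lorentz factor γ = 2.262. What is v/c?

From γ = 1/√(1 - v²/c²):
1/γ² = 1/2.262² = 0.1954
v²/c² = 1 - 0.1954 = 0.8046
v/c = √(0.8046) = 0.8970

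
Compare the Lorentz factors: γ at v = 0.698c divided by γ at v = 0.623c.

γ₁ = 1/√(1 - 0.698²) = 1.396
γ₂ = 1/√(1 - 0.623²) = 1.278
γ₁/γ₂ = 1.396/1.278 = 1.092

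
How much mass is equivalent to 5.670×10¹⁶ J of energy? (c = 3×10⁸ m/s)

From E = mc², we get m = E/c²
c² = (3×10⁸)² = 9×10¹⁶ m²/s²
m = 5.670×10¹⁶ / 9×10¹⁶ = 0.6300 kg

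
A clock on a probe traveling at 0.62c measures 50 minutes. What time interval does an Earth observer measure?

Proper time Δt₀ = 50 minutes
γ = 1/√(1 - 0.62²) = 1.2745
Δt = γΔt₀ = 1.2745 × 50 = 63.73 minutes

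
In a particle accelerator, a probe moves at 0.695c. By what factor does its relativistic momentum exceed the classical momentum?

p_rel = γmv, p_class = mv
Ratio = γ = 1/√(1 - 0.695²)
= 1/√(0.516975) = 1.391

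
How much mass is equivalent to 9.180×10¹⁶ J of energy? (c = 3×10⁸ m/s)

From E = mc², we get m = E/c²
c² = (3×10⁸)² = 9×10¹⁶ m²/s²
m = 9.180×10¹⁶ / 9×10¹⁶ = 1.020 kg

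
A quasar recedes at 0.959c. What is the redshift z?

β = 0.959
(1+β)/(1-β) = 1.959/0.041 = 47.78
√(47.78) = 6.912
z = 6.912 - 1 = 5.912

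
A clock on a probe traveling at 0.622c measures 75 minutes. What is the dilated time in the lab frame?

Proper time Δt₀ = 75 minutes
γ = 1/√(1 - 0.622²) = 1.277
Δt = γΔt₀ = 1.277 × 75 = 95.78 minutes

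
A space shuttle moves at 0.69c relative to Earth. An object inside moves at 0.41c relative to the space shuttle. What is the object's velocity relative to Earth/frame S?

u = (u' + v)/(1 + u'v/c²)
Numerator: 0.41 + 0.69 = 1.1
Denominator: 1 + 0.2829 = 1.2829
u = 1.1/1.2829 = 0.8574c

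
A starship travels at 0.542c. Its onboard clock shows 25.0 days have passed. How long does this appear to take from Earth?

Proper time Δt₀ = 25.0 days
γ = 1/√(1 - 0.542²) = 1.190
Δt = γΔt₀ = 1.190 × 25.0 = 29.75 days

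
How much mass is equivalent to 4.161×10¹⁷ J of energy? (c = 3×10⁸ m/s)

From E = mc², we get m = E/c²
c² = (3×10⁸)² = 9×10¹⁶ m²/s²
m = 4.161×10¹⁷ / 9×10¹⁶ = 4.623 kg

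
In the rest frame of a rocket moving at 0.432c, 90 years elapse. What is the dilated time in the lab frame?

Proper time Δt₀ = 90 years
γ = 1/√(1 - 0.432²) = 1.1088
Δt = γΔt₀ = 1.1088 × 90 = 99.79 years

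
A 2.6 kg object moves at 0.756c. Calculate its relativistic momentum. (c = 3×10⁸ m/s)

γ = 1/√(1 - 0.756²) = 1.5277
v = 0.756 × 3×10⁸ = 2.268×10⁸ m/s
p = γmv = 1.5277 × 2.6 × 2.268×10⁸ = 9.009×10⁸ kg·m/s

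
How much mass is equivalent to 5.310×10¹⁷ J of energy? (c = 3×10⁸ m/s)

From E = mc², we get m = E/c²
c² = (3×10⁸)² = 9×10¹⁶ m²/s²
m = 5.310×10¹⁷ / 9×10¹⁶ = 5.900 kg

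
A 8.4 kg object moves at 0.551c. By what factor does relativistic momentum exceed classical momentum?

p_rel = γmv, p_class = mv
Ratio = γ = 1/√(1 - 0.551²) = 1.198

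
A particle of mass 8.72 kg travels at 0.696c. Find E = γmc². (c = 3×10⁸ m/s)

γ = 1/√(1 - 0.696²) = 1.393
mc² = 8.72 × (3×10⁸)² = 7.848×10¹⁷ J
E = γmc² = 1.393 × 7.848×10¹⁷ = 1.093×10¹⁸ J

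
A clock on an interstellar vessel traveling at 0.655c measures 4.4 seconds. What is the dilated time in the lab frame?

Proper time Δt₀ = 4.4 seconds
γ = 1/√(1 - 0.655²) = 1.3234
Δt = γΔt₀ = 1.3234 × 4.4 = 5.823 seconds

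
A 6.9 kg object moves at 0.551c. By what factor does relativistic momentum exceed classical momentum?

p_rel = γmv, p_class = mv
Ratio = γ = 1/√(1 - 0.551²) = 1.198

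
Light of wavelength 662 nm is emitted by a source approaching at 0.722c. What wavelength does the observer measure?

β = 0.722
Wavelength Doppler factor = √(0.278/1.722) = √(0.16144) = 0.4018
λ_obs = 662 × 0.4018 = 266.0 nm (blueshift)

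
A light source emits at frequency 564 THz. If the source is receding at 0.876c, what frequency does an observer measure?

β = v/c = 0.876
(1-β)/(1+β) = 0.124/1.876 = 0.06610
Doppler factor = √(0.06610) = 0.2571
f_obs = 564 × 0.2571 = 145.0 THz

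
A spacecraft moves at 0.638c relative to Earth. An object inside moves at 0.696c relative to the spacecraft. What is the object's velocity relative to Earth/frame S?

u = (u' + v)/(1 + u'v/c²)
Numerator: 0.696 + 0.638 = 1.334
Denominator: 1 + 0.444048 = 1.444048
u = 1.334/1.444048 = 0.9238c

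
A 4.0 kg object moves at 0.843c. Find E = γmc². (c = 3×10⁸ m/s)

γ = 1/√(1 - 0.843²) = 1.85903
mc² = 4.0 × (3×10⁸)² = 3.600×10¹⁷ J
E = γmc² = 1.85903 × 3.600×10¹⁷ = 6.693×10¹⁷ J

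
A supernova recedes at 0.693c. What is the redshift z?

β = 0.693
(1+β)/(1-β) = 1.693/0.307 = 5.515
√(5.515) = 2.348
z = 2.348 - 1 = 1.348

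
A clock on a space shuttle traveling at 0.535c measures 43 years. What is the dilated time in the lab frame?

Proper time Δt₀ = 43 years
γ = 1/√(1 - 0.535²) = 1.18364
Δt = γΔt₀ = 1.18364 × 43 = 50.90 years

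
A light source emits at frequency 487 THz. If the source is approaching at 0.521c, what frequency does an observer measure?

β = v/c = 0.521
(1+β)/(1-β) = 1.521/0.479 = 3.175
Doppler factor = √(3.175) = 1.782
f_obs = 487 × 1.782 = 867.8 THz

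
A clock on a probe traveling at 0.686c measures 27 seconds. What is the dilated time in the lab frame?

Proper time Δt₀ = 27 seconds
γ = 1/√(1 - 0.686²) = 1.3744
Δt = γΔt₀ = 1.3744 × 27 = 37.11 seconds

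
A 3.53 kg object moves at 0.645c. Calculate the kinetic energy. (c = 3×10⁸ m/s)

γ = 1/√(1 - 0.645²) = 1.3086
γ - 1 = 0.3086
KE = (γ-1)mc² = 0.3086 × 3.53 × (3×10⁸)² = 9.804×10¹⁶ J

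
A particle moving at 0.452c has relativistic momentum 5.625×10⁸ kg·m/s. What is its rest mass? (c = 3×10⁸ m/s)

γ = 1/√(1 - 0.452²) = 1.121
v = 0.452 × 3×10⁸ = 1.356×10⁸ m/s
m = p/(γv) = 5.625×10⁸/(1.121 × 1.356×10⁸) = 3.700 kg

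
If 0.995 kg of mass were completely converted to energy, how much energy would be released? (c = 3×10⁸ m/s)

Using E = mc²:
c² = (3×10⁸)² = 9×10¹⁶ m²/s²
E = 0.995 × 9×10¹⁶ = 8.955×10¹⁶ J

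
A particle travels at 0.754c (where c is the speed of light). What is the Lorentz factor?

v/c = 0.754, so (v/c)² = 0.568516
1 - (v/c)² = 0.431484
γ = 1/√(0.431484) = 1.522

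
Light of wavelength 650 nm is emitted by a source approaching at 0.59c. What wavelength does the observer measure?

β = 0.59
Wavelength Doppler factor = √(0.41/1.59) = √(0.2579) = 0.5078
λ_obs = 650 × 0.5078 = 330.1 nm (blueshift)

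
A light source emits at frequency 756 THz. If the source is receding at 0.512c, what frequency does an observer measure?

β = v/c = 0.512
(1-β)/(1+β) = 0.488/1.512 = 0.32275
Doppler factor = √(0.32275) = 0.5681
f_obs = 756 × 0.5681 = 429.5 THz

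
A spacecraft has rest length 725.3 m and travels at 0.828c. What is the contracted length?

Proper length L₀ = 725.3 m
γ = 1/√(1 - 0.828²) = 1.7834
L = L₀/γ = 725.3/1.7834 = 406.7 m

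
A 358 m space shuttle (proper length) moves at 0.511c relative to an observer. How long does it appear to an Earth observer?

Proper length L₀ = 358 m
γ = 1/√(1 - 0.511²) = 1.1634
L = L₀/γ = 358/1.1634 = 307.7 m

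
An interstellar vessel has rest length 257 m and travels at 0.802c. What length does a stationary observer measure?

Proper length L₀ = 257 m
γ = 1/√(1 - 0.802²) = 1.674
L = L₀/γ = 257/1.674 = 153.5 m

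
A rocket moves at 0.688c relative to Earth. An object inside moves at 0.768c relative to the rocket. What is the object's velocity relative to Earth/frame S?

u = (u' + v)/(1 + u'v/c²)
Numerator: 0.768 + 0.688 = 1.456
Denominator: 1 + 0.528384 = 1.528384
u = 1.456/1.528384 = 0.9526c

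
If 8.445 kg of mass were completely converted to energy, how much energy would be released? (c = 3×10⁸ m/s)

Using E = mc²:
c² = (3×10⁸)² = 9×10¹⁶ m²/s²
E = 8.445 × 9×10¹⁶ = 7.601×10¹⁷ J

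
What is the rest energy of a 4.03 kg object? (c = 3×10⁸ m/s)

c² = (3×10⁸)² = 9.000×10¹⁶ m²/s²
E₀ = mc² = 4.03 × 9.000×10¹⁶ = 3.627×10¹⁷ J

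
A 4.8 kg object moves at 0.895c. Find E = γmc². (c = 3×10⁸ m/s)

γ = 1/√(1 - 0.895²) = 2.242
mc² = 4.8 × (3×10⁸)² = 4.320×10¹⁷ J
E = γmc² = 2.242 × 4.320×10¹⁷ = 9.685×10¹⁷ J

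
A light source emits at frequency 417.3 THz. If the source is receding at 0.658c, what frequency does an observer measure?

β = v/c = 0.658
(1-β)/(1+β) = 0.342/1.658 = 0.2063
Doppler factor = √(0.2063) = 0.4542
f_obs = 417.3 × 0.4542 = 189.5 THz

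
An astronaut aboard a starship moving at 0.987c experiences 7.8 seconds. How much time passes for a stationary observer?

Proper time Δt₀ = 7.8 seconds
γ = 1/√(1 - 0.987²) = 6.222
Δt = γΔt₀ = 6.222 × 7.8 = 48.53 seconds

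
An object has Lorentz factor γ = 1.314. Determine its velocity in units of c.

From γ = 1/√(1 - v²/c²):
1/γ² = 1/1.314² = 0.5792
v²/c² = 1 - 0.5792 = 0.4208
v/c = √(0.4208) = 0.6487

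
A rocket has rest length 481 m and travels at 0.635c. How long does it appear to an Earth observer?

Proper length L₀ = 481 m
γ = 1/√(1 - 0.635²) = 1.2945
L = L₀/γ = 481/1.2945 = 371.6 m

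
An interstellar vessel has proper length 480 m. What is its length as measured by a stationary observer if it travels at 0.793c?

Proper length L₀ = 480 m
γ = 1/√(1 - 0.793²) = 1.6414
L = L₀/γ = 480/1.6414 = 292.4 m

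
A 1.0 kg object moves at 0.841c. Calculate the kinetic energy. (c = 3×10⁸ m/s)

γ = 1/√(1 - 0.841²) = 1.8483
γ - 1 = 0.8483
KE = (γ-1)mc² = 0.8483 × 1.0 × (3×10⁸)² = 7.635×10¹⁶ J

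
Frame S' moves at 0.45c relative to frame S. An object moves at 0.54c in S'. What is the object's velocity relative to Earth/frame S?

u = (u' + v)/(1 + u'v/c²)
Numerator: 0.54 + 0.45 = 0.99
Denominator: 1 + 0.243 = 1.243
u = 0.99/1.243 = 0.7965c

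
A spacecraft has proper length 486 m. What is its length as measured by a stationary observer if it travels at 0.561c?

Proper length L₀ = 486 m
γ = 1/√(1 - 0.561²) = 1.208
L = L₀/γ = 486/1.208 = 402.3 m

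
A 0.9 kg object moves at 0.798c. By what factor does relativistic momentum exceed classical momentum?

p_rel = γmv, p_class = mv
Ratio = γ = 1/√(1 - 0.798²) = 1.659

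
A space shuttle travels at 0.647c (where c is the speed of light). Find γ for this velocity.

v/c = 0.647, so (v/c)² = 0.418609
1 - (v/c)² = 0.581391
γ = 1/√(0.581391) = 1.311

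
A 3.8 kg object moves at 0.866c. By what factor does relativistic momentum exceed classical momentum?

p_rel = γmv, p_class = mv
Ratio = γ = 1/√(1 - 0.866²) = 2.000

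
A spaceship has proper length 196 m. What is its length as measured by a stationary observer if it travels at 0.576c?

Proper length L₀ = 196 m
γ = 1/√(1 - 0.576²) = 1.2233
L = L₀/γ = 196/1.2233 = 160.2 m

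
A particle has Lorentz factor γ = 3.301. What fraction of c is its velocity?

From γ = 1/√(1 - v²/c²):
1/γ² = 1/3.301² = 0.09177
v²/c² = 1 - 0.09177 = 0.9082
v/c = √(0.9082) = 0.9530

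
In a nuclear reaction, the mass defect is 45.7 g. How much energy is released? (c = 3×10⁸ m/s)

Convert mass defect: Δm = 45.7 g = 0.0457 kg
E = Δm·c² = 0.0457 × (3×10⁸)²
= 0.0457 × 9×10¹⁶ = 4.113×10¹⁵ J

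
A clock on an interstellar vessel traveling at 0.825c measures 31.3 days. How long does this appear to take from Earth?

Proper time Δt₀ = 31.3 days
γ = 1/√(1 - 0.825²) = 1.7695
Δt = γΔt₀ = 1.7695 × 31.3 = 55.39 days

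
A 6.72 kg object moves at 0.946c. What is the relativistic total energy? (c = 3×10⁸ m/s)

γ = 1/√(1 - 0.946²) = 3.085
mc² = 6.72 × (3×10⁸)² = 6.048×10¹⁷ J
E = γmc² = 3.085 × 6.048×10¹⁷ = 1.866×10¹⁸ J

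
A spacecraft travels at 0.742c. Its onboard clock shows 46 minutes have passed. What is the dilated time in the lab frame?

Proper time Δt₀ = 46 minutes
γ = 1/√(1 - 0.742²) = 1.49165
Δt = γΔt₀ = 1.49165 × 46 = 68.62 minutes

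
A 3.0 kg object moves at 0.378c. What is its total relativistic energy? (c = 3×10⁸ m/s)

γ = 1/√(1 - 0.378²) = 1.080
mc² = 3.0 × (3×10⁸)² = 2.700×10¹⁷ J
E = γmc² = 1.080 × 2.700×10¹⁷ = 2.916×10¹⁷ J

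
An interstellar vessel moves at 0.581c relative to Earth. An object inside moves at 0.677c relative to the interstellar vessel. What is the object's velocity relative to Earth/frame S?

u = (u' + v)/(1 + u'v/c²)
Numerator: 0.677 + 0.581 = 1.258
Denominator: 1 + 0.393337 = 1.393337
u = 1.258/1.393337 = 0.9029c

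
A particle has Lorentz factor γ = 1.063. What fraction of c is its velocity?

From γ = 1/√(1 - v²/c²):
1/γ² = 1/1.063² = 0.8850
v²/c² = 1 - 0.8850 = 0.1150
v/c = √(0.1150) = 0.3391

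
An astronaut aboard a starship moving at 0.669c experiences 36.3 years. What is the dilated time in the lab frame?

Proper time Δt₀ = 36.3 years
γ = 1/√(1 - 0.669²) = 1.3454
Δt = γΔt₀ = 1.3454 × 36.3 = 48.84 years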